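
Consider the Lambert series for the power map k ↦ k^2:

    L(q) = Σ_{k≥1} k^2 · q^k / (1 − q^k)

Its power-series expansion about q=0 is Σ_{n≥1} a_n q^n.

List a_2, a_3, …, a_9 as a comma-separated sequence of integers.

n=2: 1·2 2·1  f→[1+4]=5
d|3:{3,1}  Σf=9+1=10
d|4:{1,2,4}  Σf=1+4+16=21
q^5  k|5↦f(k): 5:25 1:1  a_5=26
d|6:{1,2,3,6}  Σf=1+4+9+36=50
[q^7] f(7)=49,f(1)=1 ⇒ 50
q^8  k|8↦f(k): 8:64 4:16 2:4 1:1  a_8=85
n=9: 9·1 3·3 1·9  f→[81+9+1]=91

5, 10, 21, 26, 50, 50, 85, 91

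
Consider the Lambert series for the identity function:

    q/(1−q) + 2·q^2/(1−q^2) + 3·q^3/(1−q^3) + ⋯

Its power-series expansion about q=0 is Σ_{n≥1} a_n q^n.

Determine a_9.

[q^9] f(9)=9,f(3)=3,f(1)=1 ⇒ 13

a_9 = 13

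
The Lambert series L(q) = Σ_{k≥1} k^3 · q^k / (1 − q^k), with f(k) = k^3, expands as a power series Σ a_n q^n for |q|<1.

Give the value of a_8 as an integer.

q^8  k|8↦f(k): 1:1 2:8 4:64 8:512  a_8=585

a_8 = 585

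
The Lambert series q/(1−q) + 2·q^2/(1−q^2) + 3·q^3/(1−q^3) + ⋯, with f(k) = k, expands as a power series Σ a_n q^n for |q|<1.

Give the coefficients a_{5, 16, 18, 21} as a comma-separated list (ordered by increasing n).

6, 31, 39, 32

n=5: 1·5 5·1  f→[1+5]=6
n=16: 1·16 2·8 4·4 8·2 16·1  f→[1+2+4+8+16]=31
[q^18] f(18)=18,f(9)=9,f(6)=6,f(3)=3,f(2)=2,f(1)=1 ⇒ 39
[q^21] f(21)=21,f(7)=7,f(3)=3,f(1)=1 ⇒ 32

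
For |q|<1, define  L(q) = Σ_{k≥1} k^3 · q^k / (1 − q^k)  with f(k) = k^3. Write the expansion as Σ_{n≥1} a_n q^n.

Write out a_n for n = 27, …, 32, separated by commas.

q^27  k|27↦f(k): 1:1 3:27 9:729 27:19683  a_27=20440
q^28  k|28↦f(k): 28:21952 14:2744 7:343 4:64 2:8 1:1  a_28=25112
[q^29] f(1)=1,f(29)=24389 ⇒ 24390
n=30: 1·30 2·15 3·10 5·6 6·5 10·3 15·2 30·1  f→[1+8+27+125+216+1000+3375+27000]=31752
q^31  k|31↦f(k): 31:29791 1:1  a_31=29792
q^32  k|32↦f(k): 32:32768 16:4096 8:512 4:64 2:8 1:1  a_32=37449

20440, 25112, 24390, 31752, 29792, 37449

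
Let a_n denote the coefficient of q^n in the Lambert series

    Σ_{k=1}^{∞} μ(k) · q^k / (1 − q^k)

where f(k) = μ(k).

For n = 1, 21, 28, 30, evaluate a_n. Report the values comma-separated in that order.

1, 0, 0, 0

[q^1] μ(1)=1 ⇒ 1
n=21: 1·21 3·7 7·3 21·1  μ→[1+(-1)+(-1)+1]=0
q^28  k|28↦μ(k): 1:1 2:-1 4:0 7:-1 14:1 28:0  a_28=0
d|30:{30,15,10,6,5,3,2,1}  Σμ=(-1)+1+1+1+(-1)+(-1)+(-1)+1=0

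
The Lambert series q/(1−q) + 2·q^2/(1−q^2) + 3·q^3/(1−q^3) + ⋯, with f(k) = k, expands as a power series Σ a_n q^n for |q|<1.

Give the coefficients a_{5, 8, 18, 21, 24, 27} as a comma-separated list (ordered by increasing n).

6, 15, 39, 32, 60, 40

[q^5] f(1)=1,f(5)=5 ⇒ 6
d|8:{1,2,4,8}  Σf=1+2+4+8=15
[q^18] f(18)=18,f(9)=9,f(6)=6,f(3)=3,f(2)=2,f(1)=1 ⇒ 39
n=21: 1·21 3·7 7·3 21·1  f→[1+3+7+21]=32
n=24: 24·1 12·2 8·3 6·4 4·6 3·8 2·12 1·24  f→[24+12+8+6+4+3+2+1]=60
[q^27] f(1)=1,f(3)=3,f(9)=9,f(27)=27 ⇒ 40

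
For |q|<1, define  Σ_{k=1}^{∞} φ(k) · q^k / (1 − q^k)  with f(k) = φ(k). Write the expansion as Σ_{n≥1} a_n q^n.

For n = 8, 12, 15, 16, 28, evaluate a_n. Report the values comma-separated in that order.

n=8: 8·1 4·2 2·4 1·8  φ→[4+2+1+1]=8
d|12:{1,2,3,4,6,12}  Σφ=1+1+2+2+2+4=12
q^15  k|15↦φ(k): 15:8 5:4 3:2 1:1  a_15=15
q^16  k|16↦φ(k): 1:1 2:1 4:2 8:4 16:8  a_16=16
d|28:{1,2,4,7,14,28}  Σφ=1+1+2+6+6+12=28

8, 12, 15, 16, 28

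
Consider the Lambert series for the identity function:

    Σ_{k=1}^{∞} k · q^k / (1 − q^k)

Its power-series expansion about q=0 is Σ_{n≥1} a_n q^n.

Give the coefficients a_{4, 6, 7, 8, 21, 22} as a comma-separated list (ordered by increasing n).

7, 12, 8, 15, 32, 36

d|4:{4,2,1}  Σf=4+2+1=7
q^6  k|6↦f(k): 1:1 2:2 3:3 6:6  a_6=12
[q^7] f(7)=7,f(1)=1 ⇒ 8
n=8: 1·8 2·4 4·2 8·1  f→[1+2+4+8]=15
q^21  k|21↦f(k): 1:1 3:3 7:7 21:21  a_21=32
n=22: 22·1 11·2 2·11 1·22  f→[22+11+2+1]=36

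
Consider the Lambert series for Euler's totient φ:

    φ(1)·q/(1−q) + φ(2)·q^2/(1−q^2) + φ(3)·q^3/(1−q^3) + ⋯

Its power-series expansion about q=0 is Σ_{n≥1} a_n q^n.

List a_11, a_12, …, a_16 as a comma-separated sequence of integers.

q^11  k|11↦φ(k): 11:10 1:1  a_11=11
[q^12] φ(1)=1,φ(2)=1,φ(3)=2,φ(4)=2,φ(6)=2,φ(12)=4 ⇒ 12
d|13:{13,1}  Σφ=12+1=13
q^14  k|14↦φ(k): 1:1 2:1 7:6 14:6  a_14=14
[q^15] φ(15)=8,φ(5)=4,φ(3)=2,φ(1)=1 ⇒ 15
n=16: 16·1 8·2 4·4 2·8 1·16  φ→[8+4+2+1+1]=16

11, 12, 13, 14, 15, 16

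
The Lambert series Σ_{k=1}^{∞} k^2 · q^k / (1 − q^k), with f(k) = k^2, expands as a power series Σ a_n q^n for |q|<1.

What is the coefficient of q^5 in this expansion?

q^5  k|5↦f(k): 1:1 5:25  a_5=26

a_5 = 26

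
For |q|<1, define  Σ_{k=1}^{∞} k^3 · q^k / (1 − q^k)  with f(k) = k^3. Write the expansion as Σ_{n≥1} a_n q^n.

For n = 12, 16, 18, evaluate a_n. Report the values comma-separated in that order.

2044, 4681, 6813

q^12  k|12↦f(k): 12:1728 6:216 4:64 3:27 2:8 1:1  a_12=2044
q^16  k|16↦f(k): 1:1 2:8 4:64 8:512 16:4096  a_16=4681
d|18:{1,2,3,6,9,18}  Σf=1+8+27+216+729+5832=6813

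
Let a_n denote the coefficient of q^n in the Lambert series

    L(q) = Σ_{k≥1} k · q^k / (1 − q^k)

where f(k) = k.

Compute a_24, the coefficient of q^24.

a_24 = 60

q^24  k|24↦f(k): 24:24 12:12 8:8 6:6 4:4 3:3 2:2 1:1  a_24=60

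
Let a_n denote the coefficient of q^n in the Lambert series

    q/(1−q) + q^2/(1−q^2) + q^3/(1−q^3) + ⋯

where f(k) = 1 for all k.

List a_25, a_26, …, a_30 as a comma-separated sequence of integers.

3, 4, 4, 6, 2, 8

n=25: 25·1 5·5 1·25  f→[1+1+1]=3
d|26:{26,13,2,1}  Σf=1+1+1+1=4
q^27  k|27↦f(k): 1:1 3:1 9:1 27:1  a_27=4
d|28:{28,14,7,4,2,1}  Σf=1+1+1+1+1+1=6
n=29: 1·29 29·1  f→[1+1]=2
q^30  k|30↦f(k): 30:1 15:1 10:1 6:1 5:1 3:1 2:1 1:1  a_30=8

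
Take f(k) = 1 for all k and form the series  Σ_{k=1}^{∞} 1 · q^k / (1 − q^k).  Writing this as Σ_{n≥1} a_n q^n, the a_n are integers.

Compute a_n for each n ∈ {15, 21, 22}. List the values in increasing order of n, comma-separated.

4, 4, 4

d|15:{15,5,3,1}  Σf=1+1+1+1=4
n=21: 1·21 3·7 7·3 21·1  f→[1+1+1+1]=4
[q^22] f(22)=1,f(11)=1,f(2)=1,f(1)=1 ⇒ 4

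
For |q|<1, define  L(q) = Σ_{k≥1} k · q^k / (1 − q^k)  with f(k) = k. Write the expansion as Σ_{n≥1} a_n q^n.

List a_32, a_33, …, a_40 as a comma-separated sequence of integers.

63, 48, 54, 48, 91, 38, 60, 56, 90

d|32:{1,2,4,8,16,32}  Σf=1+2+4+8+16+32=63
[q^33] f(1)=1,f(3)=3,f(11)=11,f(33)=33 ⇒ 48
[q^34] f(34)=34,f(17)=17,f(2)=2,f(1)=1 ⇒ 54
d|35:{35,7,5,1}  Σf=35+7+5+1=48
n=36: 1·36 2·18 3·12 4·9 6·6 9·4 12·3 18·2 36·1  f→[1+2+3+4+6+9+12+18+36]=91
[q^37] f(1)=1,f(37)=37 ⇒ 38
[q^38] f(38)=38,f(19)=19,f(2)=2,f(1)=1 ⇒ 60
d|39:{1,3,13,39}  Σf=1+3+13+39=56
d|40:{1,2,4,5,8,10,20,40}  Σf=1+2+4+5+8+10+20+40=90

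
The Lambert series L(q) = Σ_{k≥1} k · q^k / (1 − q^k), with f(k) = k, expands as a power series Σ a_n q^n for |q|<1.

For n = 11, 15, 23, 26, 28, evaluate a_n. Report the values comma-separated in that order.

12, 24, 24, 42, 56

q^11  k|11↦f(k): 1:1 11:11  a_11=12
q^15  k|15↦f(k): 15:15 5:5 3:3 1:1  a_15=24
[q^23] f(23)=23,f(1)=1 ⇒ 24
q^26  k|26↦f(k): 1:1 2:2 13:13 26:26  a_26=42
n=28: 1·28 2·14 4·7 7·4 14·2 28·1  f→[1+2+4+7+14+28]=56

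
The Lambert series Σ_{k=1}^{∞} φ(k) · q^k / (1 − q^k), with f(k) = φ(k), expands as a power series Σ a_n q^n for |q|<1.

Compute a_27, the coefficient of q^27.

q^27  k|27↦φ(k): 1:1 3:2 9:6 27:18  a_27=27

a_27 = 27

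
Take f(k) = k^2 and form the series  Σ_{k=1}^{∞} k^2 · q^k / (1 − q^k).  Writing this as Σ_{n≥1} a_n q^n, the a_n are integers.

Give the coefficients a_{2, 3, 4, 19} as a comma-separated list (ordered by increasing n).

n=2: 2·1 1·2  f→[4+1]=5
q^3  k|3↦f(k): 1:1 3:9  a_3=10
[q^4] f(1)=1,f(2)=4,f(4)=16 ⇒ 21
d|19:{1,19}  Σf=1+361=362

5, 10, 21, 362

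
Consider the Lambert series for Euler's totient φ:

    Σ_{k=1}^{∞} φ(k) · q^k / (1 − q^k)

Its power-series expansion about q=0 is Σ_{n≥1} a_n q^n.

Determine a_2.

q^2  k|2↦φ(k): 2:1 1:1  a_2=2

a_2 = 2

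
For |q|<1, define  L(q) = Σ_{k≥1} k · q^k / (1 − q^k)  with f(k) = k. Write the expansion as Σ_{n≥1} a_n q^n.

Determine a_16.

a_16 = 31

n=16: 16·1 8·2 4·4 2·8 1·16  f→[16+8+4+2+1]=31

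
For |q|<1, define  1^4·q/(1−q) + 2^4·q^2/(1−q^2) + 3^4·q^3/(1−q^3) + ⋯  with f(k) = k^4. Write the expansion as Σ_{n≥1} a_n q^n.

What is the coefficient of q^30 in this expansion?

a_30 = 872644

q^30  k|30↦f(k): 30:810000 15:50625 10:10000 6:1296 5:625 3:81 2:16 1:1  a_30=872644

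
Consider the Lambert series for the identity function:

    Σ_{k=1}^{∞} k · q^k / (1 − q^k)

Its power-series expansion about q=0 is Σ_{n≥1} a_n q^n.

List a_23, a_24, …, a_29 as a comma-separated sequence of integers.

24, 60, 31, 42, 40, 56, 30

[q^23] f(23)=23,f(1)=1 ⇒ 24
q^24  k|24↦f(k): 1:1 2:2 3:3 4:4 6:6 8:8 12:12 24:24  a_24=60
[q^25] f(1)=1,f(5)=5,f(25)=25 ⇒ 31
q^26  k|26↦f(k): 1:1 2:2 13:13 26:26  a_26=42
q^27  k|27↦f(k): 1:1 3:3 9:9 27:27  a_27=40
q^28  k|28↦f(k): 1:1 2:2 4:4 7:7 14:14 28:28  a_28=56
q^29  k|29↦f(k): 1:1 29:29  a_29=30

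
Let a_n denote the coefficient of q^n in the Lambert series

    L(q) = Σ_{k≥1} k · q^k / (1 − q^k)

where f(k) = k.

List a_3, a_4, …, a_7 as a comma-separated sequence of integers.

4, 7, 6, 12, 8

[q^3] f(1)=1,f(3)=3 ⇒ 4
d|4:{4,2,1}  Σf=4+2+1=7
q^5  k|5↦f(k): 1:1 5:5  a_5=6
d|6:{6,3,2,1}  Σf=6+3+2+1=12
d|7:{7,1}  Σf=7+1=8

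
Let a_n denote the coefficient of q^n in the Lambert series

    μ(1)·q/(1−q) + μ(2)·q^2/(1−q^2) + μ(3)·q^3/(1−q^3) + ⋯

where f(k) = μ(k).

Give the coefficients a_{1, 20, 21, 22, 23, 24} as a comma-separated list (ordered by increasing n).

1, 0, 0, 0, 0, 0

[q^1] μ(1)=1 ⇒ 1
n=20: 1·20 2·10 4·5 5·4 10·2 20·1  μ→[1+(-1)+0+(-1)+1+0]=0
d|21:{21,7,3,1}  Σμ=1+(-1)+(-1)+1=0
q^22  k|22↦μ(k): 1:1 2:-1 11:-1 22:1  a_22=0
q^23  k|23↦μ(k): 1:1 23:-1  a_23=0
q^24  k|24↦μ(k): 24:0 12:0 8:0 6:1 4:0 3:-1 2:-1 1:1  a_24=0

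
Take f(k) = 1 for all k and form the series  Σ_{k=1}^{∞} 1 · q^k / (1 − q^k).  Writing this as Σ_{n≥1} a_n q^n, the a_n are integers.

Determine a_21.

a_21 = 4

[q^21] f(21)=1,f(7)=1,f(3)=1,f(1)=1 ⇒ 4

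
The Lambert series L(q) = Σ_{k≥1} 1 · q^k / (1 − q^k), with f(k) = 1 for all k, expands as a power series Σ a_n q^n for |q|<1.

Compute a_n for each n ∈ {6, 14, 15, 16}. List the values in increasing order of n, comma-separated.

[q^6] f(6)=1,f(3)=1,f(2)=1,f(1)=1 ⇒ 4
n=14: 1·14 2·7 7·2 14·1  f→[1+1+1+1]=4
n=15: 1·15 3·5 5·3 15·1  f→[1+1+1+1]=4
[q^16] f(1)=1,f(2)=1,f(4)=1,f(8)=1,f(16)=1 ⇒ 5

4, 4, 4, 5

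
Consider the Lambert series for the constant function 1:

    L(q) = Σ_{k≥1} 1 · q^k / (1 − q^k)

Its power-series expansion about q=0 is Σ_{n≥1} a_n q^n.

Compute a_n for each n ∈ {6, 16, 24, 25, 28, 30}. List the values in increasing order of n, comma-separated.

d|6:{1,2,3,6}  Σf=1+1+1+1=4
q^16  k|16↦f(k): 1:1 2:1 4:1 8:1 16:1  a_16=5
q^24  k|24↦f(k): 1:1 2:1 3:1 4:1 6:1 8:1 12:1 24:1  a_24=8
[q^25] f(1)=1,f(5)=1,f(25)=1 ⇒ 3
q^28  k|28↦f(k): 28:1 14:1 7:1 4:1 2:1 1:1  a_28=6
[q^30] f(1)=1,f(2)=1,f(3)=1,f(5)=1,f(6)=1,f(10)=1,f(15)=1,f(30)=1 ⇒ 8

4, 5, 8, 3, 6, 8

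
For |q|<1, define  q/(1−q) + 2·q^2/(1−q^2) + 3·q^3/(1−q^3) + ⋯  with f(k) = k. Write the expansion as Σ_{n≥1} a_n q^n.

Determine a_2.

a_2 = 3

[q^2] f(1)=1,f(2)=2 ⇒ 3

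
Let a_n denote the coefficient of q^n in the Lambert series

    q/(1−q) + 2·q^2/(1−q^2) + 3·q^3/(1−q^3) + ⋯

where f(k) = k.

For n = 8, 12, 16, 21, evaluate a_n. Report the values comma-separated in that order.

15, 28, 31, 32

[q^8] f(8)=8,f(4)=4,f(2)=2,f(1)=1 ⇒ 15
n=12: 1·12 2·6 3·4 4·3 6·2 12·1  f→[1+2+3+4+6+12]=28
n=16: 16·1 8·2 4·4 2·8 1·16  f→[16+8+4+2+1]=31
d|21:{1,3,7,21}  Σf=1+3+7+21=32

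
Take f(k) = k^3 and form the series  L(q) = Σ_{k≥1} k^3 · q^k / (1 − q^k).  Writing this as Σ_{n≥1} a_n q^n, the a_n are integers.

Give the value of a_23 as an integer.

[q^23] f(23)=12167,f(1)=1 ⇒ 12168

a_23 = 12168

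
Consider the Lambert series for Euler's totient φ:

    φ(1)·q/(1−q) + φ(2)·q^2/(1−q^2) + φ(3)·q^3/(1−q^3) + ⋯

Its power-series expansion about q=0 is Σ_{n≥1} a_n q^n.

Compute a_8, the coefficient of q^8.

d|8:{1,2,4,8}  Σφ=1+1+2+4=8

a_8 = 8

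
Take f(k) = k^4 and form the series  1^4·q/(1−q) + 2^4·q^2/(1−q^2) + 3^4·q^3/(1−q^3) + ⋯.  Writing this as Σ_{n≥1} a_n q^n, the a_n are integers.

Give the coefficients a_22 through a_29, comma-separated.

q^22  k|22↦f(k): 1:1 2:16 11:14641 22:234256  a_22=248914
n=23: 23·1 1·23  f→[279841+1]=279842
d|24:{24,12,8,6,4,3,2,1}  Σf=331776+20736+4096+1296+256+81+16+1=358258
d|25:{1,5,25}  Σf=1+625+390625=391251
d|26:{26,13,2,1}  Σf=456976+28561+16+1=485554
n=27: 27·1 9·3 3·9 1·27  f→[531441+6561+81+1]=538084
d|28:{1,2,4,7,14,28}  Σf=1+16+256+2401+38416+614656=655746
n=29: 1·29 29·1  f→[1+707281]=707282

248914, 279842, 358258, 391251, 485554, 538084, 655746, 707282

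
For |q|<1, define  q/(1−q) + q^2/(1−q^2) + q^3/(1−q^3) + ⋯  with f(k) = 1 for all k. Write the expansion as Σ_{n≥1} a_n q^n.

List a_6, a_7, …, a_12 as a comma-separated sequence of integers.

n=6: 1·6 2·3 3·2 6·1  f→[1+1+1+1]=4
q^7  k|7↦f(k): 1:1 7:1  a_7=2
n=8: 1·8 2·4 4·2 8·1  f→[1+1+1+1]=4
n=9: 9·1 3·3 1·9  f→[1+1+1]=3
d|10:{1,2,5,10}  Σf=1+1+1+1=4
d|11:{11,1}  Σf=1+1=2
n=12: 12·1 6·2 4·3 3·4 2·6 1·12  f→[1+1+1+1+1+1]=6

4, 2, 4, 3, 4, 2, 6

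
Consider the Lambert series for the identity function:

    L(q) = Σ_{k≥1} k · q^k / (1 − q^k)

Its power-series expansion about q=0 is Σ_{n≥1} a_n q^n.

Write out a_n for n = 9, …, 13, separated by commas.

q^9  k|9↦f(k): 9:9 3:3 1:1  a_9=13
[q^10] f(1)=1,f(2)=2,f(5)=5,f(10)=10 ⇒ 18
[q^11] f(11)=11,f(1)=1 ⇒ 12
q^12  k|12↦f(k): 12:12 6:6 4:4 3:3 2:2 1:1  a_12=28
q^13  k|13↦f(k): 13:13 1:1  a_13=14

13, 18, 12, 28, 14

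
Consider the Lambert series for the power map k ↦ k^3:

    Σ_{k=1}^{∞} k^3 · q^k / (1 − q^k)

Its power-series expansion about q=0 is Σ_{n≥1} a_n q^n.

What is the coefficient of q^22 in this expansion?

a_22 = 11988

d|22:{22,11,2,1}  Σf=10648+1331+8+1=11988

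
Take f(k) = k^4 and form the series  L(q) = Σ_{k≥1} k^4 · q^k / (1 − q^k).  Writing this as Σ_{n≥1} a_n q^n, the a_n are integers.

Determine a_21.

q^21  k|21↦f(k): 1:1 3:81 7:2401 21:194481  a_21=196964

a_21 = 196964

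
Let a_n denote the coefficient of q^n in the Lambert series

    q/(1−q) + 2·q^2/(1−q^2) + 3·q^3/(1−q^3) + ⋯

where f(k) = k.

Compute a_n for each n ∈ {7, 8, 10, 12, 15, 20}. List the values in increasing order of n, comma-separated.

[q^7] f(7)=7,f(1)=1 ⇒ 8
[q^8] f(8)=8,f(4)=4,f(2)=2,f(1)=1 ⇒ 15
d|10:{1,2,5,10}  Σf=1+2+5+10=18
q^12  k|12↦f(k): 1:1 2:2 3:3 4:4 6:6 12:12  a_12=28
n=15: 15·1 5·3 3·5 1·15  f→[15+5+3+1]=24
q^20  k|20↦f(k): 1:1 2:2 4:4 5:5 10:10 20:20  a_20=42

8, 15, 18, 28, 24, 42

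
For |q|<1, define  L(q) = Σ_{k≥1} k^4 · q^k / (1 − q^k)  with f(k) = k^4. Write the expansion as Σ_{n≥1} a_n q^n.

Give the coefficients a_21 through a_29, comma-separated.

196964, 248914, 279842, 358258, 391251, 485554, 538084, 655746, 707282

[q^21] f(1)=1,f(3)=81,f(7)=2401,f(21)=194481 ⇒ 196964
d|22:{22,11,2,1}  Σf=234256+14641+16+1=248914
q^23  k|23↦f(k): 23:279841 1:1  a_23=279842
q^24  k|24↦f(k): 24:331776 12:20736 8:4096 6:1296 4:256 3:81 2:16 1:1  a_24=358258
[q^25] f(1)=1,f(5)=625,f(25)=390625 ⇒ 391251
[q^26] f(1)=1,f(2)=16,f(13)=28561,f(26)=456976 ⇒ 485554
[q^27] f(1)=1,f(3)=81,f(9)=6561,f(27)=531441 ⇒ 538084
n=28: 28·1 14·2 7·4 4·7 2·14 1·28  f→[614656+38416+2401+256+16+1]=655746
q^29  k|29↦f(k): 1:1 29:707281  a_29=707282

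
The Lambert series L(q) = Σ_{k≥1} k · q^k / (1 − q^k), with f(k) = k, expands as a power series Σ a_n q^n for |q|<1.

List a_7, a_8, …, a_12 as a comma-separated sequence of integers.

d|7:{1,7}  Σf=1+7=8
q^8  k|8↦f(k): 8:8 4:4 2:2 1:1  a_8=15
q^9  k|9↦f(k): 9:9 3:3 1:1  a_9=13
n=10: 10·1 5·2 2·5 1·10  f→[10+5+2+1]=18
d|11:{11,1}  Σf=11+1=12
q^12  k|12↦f(k): 12:12 6:6 4:4 3:3 2:2 1:1  a_12=28

8, 15, 13, 18, 12, 28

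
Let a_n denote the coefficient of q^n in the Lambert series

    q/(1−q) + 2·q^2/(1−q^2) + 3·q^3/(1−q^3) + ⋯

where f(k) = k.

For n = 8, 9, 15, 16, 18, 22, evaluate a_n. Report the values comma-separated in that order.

15, 13, 24, 31, 39, 36

d|8:{8,4,2,1}  Σf=8+4+2+1=15
d|9:{1,3,9}  Σf=1+3+9=13
[q^15] f(1)=1,f(3)=3,f(5)=5,f(15)=15 ⇒ 24
q^16  k|16↦f(k): 1:1 2:2 4:4 8:8 16:16  a_16=31
[q^18] f(1)=1,f(2)=2,f(3)=3,f(6)=6,f(9)=9,f(18)=18 ⇒ 39
n=22: 22·1 11·2 2·11 1·22  f→[22+11+2+1]=36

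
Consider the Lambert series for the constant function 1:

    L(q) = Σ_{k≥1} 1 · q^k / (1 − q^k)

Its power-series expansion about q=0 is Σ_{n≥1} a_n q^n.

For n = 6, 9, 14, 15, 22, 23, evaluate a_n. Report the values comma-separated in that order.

d|6:{1,2,3,6}  Σf=1+1+1+1=4
[q^9] f(9)=1,f(3)=1,f(1)=1 ⇒ 3
n=14: 14·1 7·2 2·7 1·14  f→[1+1+1+1]=4
n=15: 15·1 5·3 3·5 1·15  f→[1+1+1+1]=4
n=22: 22·1 11·2 2·11 1·22  f→[1+1+1+1]=4
n=23: 23·1 1·23  f→[1+1]=2

4, 3, 4, 4, 4, 2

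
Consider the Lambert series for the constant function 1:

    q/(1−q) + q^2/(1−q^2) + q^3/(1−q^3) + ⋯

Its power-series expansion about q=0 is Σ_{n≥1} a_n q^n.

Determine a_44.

[q^44] f(44)=1,f(22)=1,f(11)=1,f(4)=1,f(2)=1,f(1)=1 ⇒ 6

a_44 = 6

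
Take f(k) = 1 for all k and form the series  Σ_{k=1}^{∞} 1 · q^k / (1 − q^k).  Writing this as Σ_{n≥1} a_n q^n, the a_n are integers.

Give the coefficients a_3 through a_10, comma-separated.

2, 3, 2, 4, 2, 4, 3, 4

[q^3] f(3)=1,f(1)=1 ⇒ 2
n=4: 4·1 2·2 1·4  f→[1+1+1]=3
d|5:{1,5}  Σf=1+1=2
[q^6] f(6)=1,f(3)=1,f(2)=1,f(1)=1 ⇒ 4
q^7  k|7↦f(k): 1:1 7:1  a_7=2
n=8: 8·1 4·2 2·4 1·8  f→[1+1+1+1]=4
d|9:{1,3,9}  Σf=1+1+1=3
[q^10] f(1)=1,f(2)=1,f(5)=1,f(10)=1 ⇒ 4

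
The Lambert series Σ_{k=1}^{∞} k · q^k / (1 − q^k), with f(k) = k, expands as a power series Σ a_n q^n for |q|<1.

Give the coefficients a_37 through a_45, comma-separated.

38, 60, 56, 90, 42, 96, 44, 84, 78

d|37:{37,1}  Σf=37+1=38
n=38: 1·38 2·19 19·2 38·1  f→[1+2+19+38]=60
n=39: 1·39 3·13 13·3 39·1  f→[1+3+13+39]=56
[q^40] f(40)=40,f(20)=20,f(10)=10,f(8)=8,f(5)=5,f(4)=4,f(2)=2,f(1)=1 ⇒ 90
n=41: 41·1 1·41  f→[41+1]=42
n=42: 42·1 21·2 14·3 7·6 6·7 3·14 2·21 1·42  f→[42+21+14+7+6+3+2+1]=96
q^43  k|43↦f(k): 43:43 1:1  a_43=44
q^44  k|44↦f(k): 44:44 22:22 11:11 4:4 2:2 1:1  a_44=84
[q^45] f(1)=1,f(3)=3,f(5)=5,f(9)=9,f(15)=15,f(45)=45 ⇒ 78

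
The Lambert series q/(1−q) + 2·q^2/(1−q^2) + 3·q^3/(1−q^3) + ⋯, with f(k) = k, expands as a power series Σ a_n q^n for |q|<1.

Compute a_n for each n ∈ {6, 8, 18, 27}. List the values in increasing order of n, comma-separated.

12, 15, 39, 40

d|6:{1,2,3,6}  Σf=1+2+3+6=12
d|8:{1,2,4,8}  Σf=1+2+4+8=15
n=18: 18·1 9·2 6·3 3·6 2·9 1·18  f→[18+9+6+3+2+1]=39
q^27  k|27↦f(k): 1:1 3:3 9:9 27:27  a_27=40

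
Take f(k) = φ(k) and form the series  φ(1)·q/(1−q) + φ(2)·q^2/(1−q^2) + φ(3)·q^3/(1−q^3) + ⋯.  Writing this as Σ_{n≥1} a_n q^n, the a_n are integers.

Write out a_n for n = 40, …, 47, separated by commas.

d|40:{40,20,10,8,5,4,2,1}  Σφ=16+8+4+4+4+2+1+1=40
q^41  k|41↦φ(k): 41:40 1:1  a_41=41
d|42:{1,2,3,6,7,14,21,42}  Σφ=1+1+2+2+6+6+12+12=42
q^43  k|43↦φ(k): 43:42 1:1  a_43=43
[q^44] φ(1)=1,φ(2)=1,φ(4)=2,φ(11)=10,φ(22)=10,φ(44)=20 ⇒ 44
[q^45] φ(1)=1,φ(3)=2,φ(5)=4,φ(9)=6,φ(15)=8,φ(45)=24 ⇒ 45
d|46:{1,2,23,46}  Σφ=1+1+22+22=46
q^47  k|47↦φ(k): 47:46 1:1  a_47=47

40, 41, 42, 43, 44, 45, 46, 47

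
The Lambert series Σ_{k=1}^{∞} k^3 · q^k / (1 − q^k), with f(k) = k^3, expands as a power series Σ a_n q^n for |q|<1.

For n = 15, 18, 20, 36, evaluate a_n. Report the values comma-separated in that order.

3528, 6813, 9198, 55261

[q^15] f(15)=3375,f(5)=125,f(3)=27,f(1)=1 ⇒ 3528
d|18:{1,2,3,6,9,18}  Σf=1+8+27+216+729+5832=6813
[q^20] f(20)=8000,f(10)=1000,f(5)=125,f(4)=64,f(2)=8,f(1)=1 ⇒ 9198
q^36  k|36↦f(k): 1:1 2:8 3:27 4:64 6:216 9:729 12:1728 18:5832 36:46656  a_36=55261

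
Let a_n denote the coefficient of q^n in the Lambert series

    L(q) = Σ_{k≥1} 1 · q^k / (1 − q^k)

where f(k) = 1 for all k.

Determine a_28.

a_28 = 6

n=28: 28·1 14·2 7·4 4·7 2·14 1·28  f→[1+1+1+1+1+1]=6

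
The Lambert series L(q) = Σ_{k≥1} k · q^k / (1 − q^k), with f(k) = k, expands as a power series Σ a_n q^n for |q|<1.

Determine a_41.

n=41: 41·1 1·41  f→[41+1]=42

a_41 = 42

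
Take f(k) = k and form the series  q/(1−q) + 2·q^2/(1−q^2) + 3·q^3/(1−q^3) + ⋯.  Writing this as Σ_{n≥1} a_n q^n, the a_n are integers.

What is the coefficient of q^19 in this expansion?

a_19 = 20

d|19:{1,19}  Σf=1+19=20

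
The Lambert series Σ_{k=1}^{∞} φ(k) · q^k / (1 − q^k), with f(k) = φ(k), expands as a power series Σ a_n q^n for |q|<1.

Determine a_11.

[q^11] φ(1)=1,φ(11)=10 ⇒ 11

a_11 = 11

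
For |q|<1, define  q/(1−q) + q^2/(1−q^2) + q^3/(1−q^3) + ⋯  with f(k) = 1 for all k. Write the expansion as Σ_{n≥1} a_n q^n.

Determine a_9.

[q^9] f(9)=1,f(3)=1,f(1)=1 ⇒ 3

a_9 = 3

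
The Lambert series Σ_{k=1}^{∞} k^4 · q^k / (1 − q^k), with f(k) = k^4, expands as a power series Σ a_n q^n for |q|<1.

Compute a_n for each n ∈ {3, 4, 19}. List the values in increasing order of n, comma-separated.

82, 273, 130322

q^3  k|3↦f(k): 3:81 1:1  a_3=82
n=4: 1·4 2·2 4·1  f→[1+16+256]=273
[q^19] f(1)=1,f(19)=130321 ⇒ 130322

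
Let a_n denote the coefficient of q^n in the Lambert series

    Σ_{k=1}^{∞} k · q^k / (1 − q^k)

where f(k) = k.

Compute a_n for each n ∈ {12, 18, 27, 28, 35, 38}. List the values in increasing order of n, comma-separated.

[q^12] f(12)=12,f(6)=6,f(4)=4,f(3)=3,f(2)=2,f(1)=1 ⇒ 28
n=18: 18·1 9·2 6·3 3·6 2·9 1·18  f→[18+9+6+3+2+1]=39
q^27  k|27↦f(k): 1:1 3:3 9:9 27:27  a_27=40
q^28  k|28↦f(k): 1:1 2:2 4:4 7:7 14:14 28:28  a_28=56
d|35:{1,5,7,35}  Σf=1+5+7+35=48
[q^38] f(1)=1,f(2)=2,f(19)=19,f(38)=38 ⇒ 60

28, 39, 40, 56, 48, 60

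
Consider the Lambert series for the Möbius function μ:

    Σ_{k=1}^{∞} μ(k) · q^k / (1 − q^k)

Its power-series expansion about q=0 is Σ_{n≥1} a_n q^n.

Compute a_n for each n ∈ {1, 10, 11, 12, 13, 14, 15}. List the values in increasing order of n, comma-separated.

1, 0, 0, 0, 0, 0, 0

q^1  k|1↦μ(k): 1:1  a_1=1
[q^10] μ(10)=1,μ(5)=-1,μ(2)=-1,μ(1)=1 ⇒ 0
n=11: 11·1 1·11  μ→[(-1)+1]=0
n=12: 1·12 2·6 3·4 4·3 6·2 12·1  μ→[1+(-1)+(-1)+0+1+0]=0
[q^13] μ(13)=-1,μ(1)=1 ⇒ 0
[q^14] μ(14)=1,μ(7)=-1,μ(2)=-1,μ(1)=1 ⇒ 0
d|15:{1,3,5,15}  Σμ=1+(-1)+(-1)+1=0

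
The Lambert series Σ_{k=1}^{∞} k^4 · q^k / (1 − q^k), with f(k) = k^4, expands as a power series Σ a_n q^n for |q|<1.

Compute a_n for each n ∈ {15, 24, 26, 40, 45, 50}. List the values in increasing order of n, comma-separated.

d|15:{15,5,3,1}  Σf=50625+625+81+1=51332
d|24:{24,12,8,6,4,3,2,1}  Σf=331776+20736+4096+1296+256+81+16+1=358258
[q^26] f(26)=456976,f(13)=28561,f(2)=16,f(1)=1 ⇒ 485554
q^40  k|40↦f(k): 40:2560000 20:160000 10:10000 8:4096 5:625 4:256 2:16 1:1  a_40=2734994
n=45: 45·1 15·3 9·5 5·9 3·15 1·45  f→[4100625+50625+6561+625+81+1]=4158518
[q^50] f(50)=6250000,f(25)=390625,f(10)=10000,f(5)=625,f(2)=16,f(1)=1 ⇒ 6651267

51332, 358258, 485554, 2734994, 4158518, 6651267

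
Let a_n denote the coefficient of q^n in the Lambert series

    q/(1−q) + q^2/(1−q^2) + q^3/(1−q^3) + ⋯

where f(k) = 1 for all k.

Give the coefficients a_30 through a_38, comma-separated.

[q^30] f(1)=1,f(2)=1,f(3)=1,f(5)=1,f(6)=1,f(10)=1,f(15)=1,f(30)=1 ⇒ 8
n=31: 31·1 1·31  f→[1+1]=2
[q^32] f(32)=1,f(16)=1,f(8)=1,f(4)=1,f(2)=1,f(1)=1 ⇒ 6
d|33:{33,11,3,1}  Σf=1+1+1+1=4
q^34  k|34↦f(k): 34:1 17:1 2:1 1:1  a_34=4
q^35  k|35↦f(k): 1:1 5:1 7:1 35:1  a_35=4
d|36:{1,2,3,4,6,9,12,18,36}  Σf=1+1+1+1+1+1+1+1+1=9
[q^37] f(1)=1,f(37)=1 ⇒ 2
n=38: 1·38 2·19 19·2 38·1  f→[1+1+1+1]=4

8, 2, 6, 4, 4, 4, 9, 2, 4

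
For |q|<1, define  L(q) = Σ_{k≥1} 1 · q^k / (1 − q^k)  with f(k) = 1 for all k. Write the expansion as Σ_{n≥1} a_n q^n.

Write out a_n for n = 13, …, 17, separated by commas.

q^13  k|13↦f(k): 1:1 13:1  a_13=2
n=14: 1·14 2·7 7·2 14·1  f→[1+1+1+1]=4
n=15: 15·1 5·3 3·5 1·15  f→[1+1+1+1]=4
q^16  k|16↦f(k): 1:1 2:1 4:1 8:1 16:1  a_16=5
q^17  k|17↦f(k): 17:1 1:1  a_17=2

2, 4, 4, 5, 2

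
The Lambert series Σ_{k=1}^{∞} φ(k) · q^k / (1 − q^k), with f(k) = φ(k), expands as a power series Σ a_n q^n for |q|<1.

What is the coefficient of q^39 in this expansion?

[q^39] φ(39)=24,φ(13)=12,φ(3)=2,φ(1)=1 ⇒ 39

a_39 = 39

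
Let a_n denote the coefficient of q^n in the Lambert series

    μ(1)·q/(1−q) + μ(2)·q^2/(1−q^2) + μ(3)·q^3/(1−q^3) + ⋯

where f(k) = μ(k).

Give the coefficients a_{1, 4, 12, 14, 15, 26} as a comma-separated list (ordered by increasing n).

1, 0, 0, 0, 0, 0

d|1:{1}  Σμ=1=1
[q^4] μ(4)=0,μ(2)=-1,μ(1)=1 ⇒ 0
[q^12] μ(12)=0,μ(6)=1,μ(4)=0,μ(3)=-1,μ(2)=-1,μ(1)=1 ⇒ 0
q^14  k|14↦μ(k): 14:1 7:-1 2:-1 1:1  a_14=0
q^15  k|15↦μ(k): 1:1 3:-1 5:-1 15:1  a_15=0
q^26  k|26↦μ(k): 1:1 2:-1 13:-1 26:1  a_26=0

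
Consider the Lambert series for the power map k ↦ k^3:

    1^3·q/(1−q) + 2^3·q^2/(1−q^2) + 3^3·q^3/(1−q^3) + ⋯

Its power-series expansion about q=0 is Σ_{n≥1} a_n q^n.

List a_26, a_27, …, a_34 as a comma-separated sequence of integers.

[q^26] f(1)=1,f(2)=8,f(13)=2197,f(26)=17576 ⇒ 19782
[q^27] f(1)=1,f(3)=27,f(9)=729,f(27)=19683 ⇒ 20440
d|28:{1,2,4,7,14,28}  Σf=1+8+64+343+2744+21952=25112
d|29:{29,1}  Σf=24389+1=24390
q^30  k|30↦f(k): 1:1 2:8 3:27 5:125 6:216 10:1000 15:3375 30:27000  a_30=31752
d|31:{1,31}  Σf=1+29791=29792
n=32: 1·32 2·16 4·8 8·4 16·2 32·1  f→[1+8+64+512+4096+32768]=37449
n=33: 1·33 3·11 11·3 33·1  f→[1+27+1331+35937]=37296
q^34  k|34↦f(k): 1:1 2:8 17:4913 34:39304  a_34=44226

19782, 20440, 25112, 24390, 31752, 29792, 37449, 37296, 44226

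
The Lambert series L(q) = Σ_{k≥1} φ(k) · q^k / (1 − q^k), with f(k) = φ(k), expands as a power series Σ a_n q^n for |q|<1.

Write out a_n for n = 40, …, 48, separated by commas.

q^40  k|40↦φ(k): 40:16 20:8 10:4 8:4 5:4 4:2 2:1 1:1  a_40=40
[q^41] φ(1)=1,φ(41)=40 ⇒ 41
n=42: 42·1 21·2 14·3 7·6 6·7 3·14 2·21 1·42  φ→[12+12+6+6+2+2+1+1]=42
q^43  k|43↦φ(k): 43:42 1:1  a_43=43
q^44  k|44↦φ(k): 1:1 2:1 4:2 11:10 22:10 44:20  a_44=44
q^45  k|45↦φ(k): 1:1 3:2 5:4 9:6 15:8 45:24  a_45=45
q^46  k|46↦φ(k): 1:1 2:1 23:22 46:22  a_46=46
[q^47] φ(47)=46,φ(1)=1 ⇒ 47
d|48:{1,2,3,4,6,8,12,16,24,48}  Σφ=1+1+2+2+2+4+4+8+8+16=48

40, 41, 42, 43, 44, 45, 46, 47, 48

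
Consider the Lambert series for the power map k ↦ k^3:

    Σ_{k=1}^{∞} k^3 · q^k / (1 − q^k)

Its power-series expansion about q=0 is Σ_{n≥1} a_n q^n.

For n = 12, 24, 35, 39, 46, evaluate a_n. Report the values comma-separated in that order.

q^12  k|12↦f(k): 1:1 2:8 3:27 4:64 6:216 12:1728  a_12=2044
d|24:{1,2,3,4,6,8,12,24}  Σf=1+8+27+64+216+512+1728+13824=16380
d|35:{35,7,5,1}  Σf=42875+343+125+1=43344
q^39  k|39↦f(k): 39:59319 13:2197 3:27 1:1  a_39=61544
d|46:{1,2,23,46}  Σf=1+8+12167+97336=109512

2044, 16380, 43344, 61544, 109512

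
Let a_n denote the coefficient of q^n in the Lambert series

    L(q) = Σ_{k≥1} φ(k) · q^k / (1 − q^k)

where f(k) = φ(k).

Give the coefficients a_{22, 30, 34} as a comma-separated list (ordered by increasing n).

n=22: 1·22 2·11 11·2 22·1  φ→[1+1+10+10]=22
d|30:{30,15,10,6,5,3,2,1}  Σφ=8+8+4+2+4+2+1+1=30
[q^34] φ(34)=16,φ(17)=16,φ(2)=1,φ(1)=1 ⇒ 34

22, 30, 34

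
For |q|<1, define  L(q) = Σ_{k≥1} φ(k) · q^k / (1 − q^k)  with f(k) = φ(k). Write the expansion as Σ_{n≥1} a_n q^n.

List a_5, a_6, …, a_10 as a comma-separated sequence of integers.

d|5:{5,1}  Σφ=4+1=5
d|6:{1,2,3,6}  Σφ=1+1+2+2=6
[q^7] φ(7)=6,φ(1)=1 ⇒ 7
q^8  k|8↦φ(k): 8:4 4:2 2:1 1:1  a_8=8
d|9:{9,3,1}  Σφ=6+2+1=9
d|10:{10,5,2,1}  Σφ=4+4+1+1=10

5, 6, 7, 8, 9, 10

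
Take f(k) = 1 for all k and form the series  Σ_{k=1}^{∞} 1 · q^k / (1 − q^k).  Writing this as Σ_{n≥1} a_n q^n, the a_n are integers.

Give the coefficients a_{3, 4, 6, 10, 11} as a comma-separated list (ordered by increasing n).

q^3  k|3↦f(k): 3:1 1:1  a_3=2
n=4: 4·1 2·2 1·4  f→[1+1+1]=3
[q^6] f(1)=1,f(2)=1,f(3)=1,f(6)=1 ⇒ 4
q^10  k|10↦f(k): 1:1 2:1 5:1 10:1  a_10=4
n=11: 1·11 11·1  f→[1+1]=2

2, 3, 4, 4, 2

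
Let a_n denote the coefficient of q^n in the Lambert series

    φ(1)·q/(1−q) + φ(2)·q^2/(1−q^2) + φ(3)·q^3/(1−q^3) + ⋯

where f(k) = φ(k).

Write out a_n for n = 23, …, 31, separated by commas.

d|23:{1,23}  Σφ=1+22=23
n=24: 24·1 12·2 8·3 6·4 4·6 3·8 2·12 1·24  φ→[8+4+4+2+2+2+1+1]=24
n=25: 1·25 5·5 25·1  φ→[1+4+20]=25
n=26: 26·1 13·2 2·13 1·26  φ→[12+12+1+1]=26
q^27  k|27↦φ(k): 1:1 3:2 9:6 27:18  a_27=27
[q^28] φ(1)=1,φ(2)=1,φ(4)=2,φ(7)=6,φ(14)=6,φ(28)=12 ⇒ 28
n=29: 29·1 1·29  φ→[28+1]=29
[q^30] φ(30)=8,φ(15)=8,φ(10)=4,φ(6)=2,φ(5)=4,φ(3)=2,φ(2)=1,φ(1)=1 ⇒ 30
q^31  k|31↦φ(k): 1:1 31:30  a_31=31

23, 24, 25, 26, 27, 28, 29, 30, 31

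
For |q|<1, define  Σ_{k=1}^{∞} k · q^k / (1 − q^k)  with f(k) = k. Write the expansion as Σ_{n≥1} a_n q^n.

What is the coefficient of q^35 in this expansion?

a_35 = 48

q^35  k|35↦f(k): 1:1 5:5 7:7 35:35  a_35=48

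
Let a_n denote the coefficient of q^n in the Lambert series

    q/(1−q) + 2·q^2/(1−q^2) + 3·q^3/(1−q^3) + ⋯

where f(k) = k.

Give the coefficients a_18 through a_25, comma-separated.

d|18:{18,9,6,3,2,1}  Σf=18+9+6+3+2+1=39
d|19:{1,19}  Σf=1+19=20
n=20: 20·1 10·2 5·4 4·5 2·10 1·20  f→[20+10+5+4+2+1]=42
q^21  k|21↦f(k): 21:21 7:7 3:3 1:1  a_21=32
[q^22] f(1)=1,f(2)=2,f(11)=11,f(22)=22 ⇒ 36
q^23  k|23↦f(k): 1:1 23:23  a_23=24
q^24  k|24↦f(k): 1:1 2:2 3:3 4:4 6:6 8:8 12:12 24:24  a_24=60
q^25  k|25↦f(k): 1:1 5:5 25:25  a_25=31

39, 20, 42, 32, 36, 24, 60, 31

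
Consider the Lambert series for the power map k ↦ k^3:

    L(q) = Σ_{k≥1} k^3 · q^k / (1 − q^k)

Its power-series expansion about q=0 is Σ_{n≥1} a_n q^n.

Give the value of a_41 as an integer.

n=41: 41·1 1·41  f→[68921+1]=68922

a_41 = 68922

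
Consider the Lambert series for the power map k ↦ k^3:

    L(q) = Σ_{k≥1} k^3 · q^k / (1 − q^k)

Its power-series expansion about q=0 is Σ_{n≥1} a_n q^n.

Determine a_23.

n=23: 1·23 23·1  f→[1+12167]=12168

a_23 = 12168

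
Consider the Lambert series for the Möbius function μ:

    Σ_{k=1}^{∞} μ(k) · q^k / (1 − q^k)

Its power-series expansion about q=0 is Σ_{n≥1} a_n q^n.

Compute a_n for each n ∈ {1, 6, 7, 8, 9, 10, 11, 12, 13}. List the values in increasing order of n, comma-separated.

[q^1] μ(1)=1 ⇒ 1
d|6:{1,2,3,6}  Σμ=1+(-1)+(-1)+1=0
[q^7] μ(7)=-1,μ(1)=1 ⇒ 0
n=8: 1·8 2·4 4·2 8·1  μ→[1+(-1)+0+0]=0
d|9:{1,3,9}  Σμ=1+(-1)+0=0
q^10  k|10↦μ(k): 1:1 2:-1 5:-1 10:1  a_10=0
d|11:{1,11}  Σμ=1+(-1)=0
d|12:{12,6,4,3,2,1}  Σμ=0+1+0+(-1)+(-1)+1=0
n=13: 1·13 13·1  μ→[1+(-1)]=0

1, 0, 0, 0, 0, 0, 0, 0, 0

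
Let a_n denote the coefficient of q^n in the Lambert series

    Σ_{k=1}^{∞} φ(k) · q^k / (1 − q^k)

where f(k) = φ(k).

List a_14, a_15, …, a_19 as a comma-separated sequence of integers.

q^14  k|14↦φ(k): 1:1 2:1 7:6 14:6  a_14=14
n=15: 1·15 3·5 5·3 15·1  φ→[1+2+4+8]=15
[q^16] φ(1)=1,φ(2)=1,φ(4)=2,φ(8)=4,φ(16)=8 ⇒ 16
[q^17] φ(1)=1,φ(17)=16 ⇒ 17
q^18  k|18↦φ(k): 18:6 9:6 6:2 3:2 2:1 1:1  a_18=18
d|19:{19,1}  Σφ=18+1=19

14, 15, 16, 17, 18, 19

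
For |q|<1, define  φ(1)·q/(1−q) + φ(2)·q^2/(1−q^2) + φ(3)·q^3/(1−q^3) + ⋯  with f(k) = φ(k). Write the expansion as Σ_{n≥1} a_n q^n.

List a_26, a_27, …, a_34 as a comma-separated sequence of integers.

d|26:{26,13,2,1}  Σφ=12+12+1+1=26
n=27: 1·27 3·9 9·3 27·1  φ→[1+2+6+18]=27
[q^28] φ(1)=1,φ(2)=1,φ(4)=2,φ(7)=6,φ(14)=6,φ(28)=12 ⇒ 28
d|29:{29,1}  Σφ=28+1=29
q^30  k|30↦φ(k): 30:8 15:8 10:4 6:2 5:4 3:2 2:1 1:1  a_30=30
d|31:{1,31}  Σφ=1+30=31
n=32: 32·1 16·2 8·4 4·8 2·16 1·32  φ→[16+8+4+2+1+1]=32
q^33  k|33↦φ(k): 1:1 3:2 11:10 33:20  a_33=33
d|34:{34,17,2,1}  Σφ=16+16+1+1=34

26, 27, 28, 29, 30, 31, 32, 33, 34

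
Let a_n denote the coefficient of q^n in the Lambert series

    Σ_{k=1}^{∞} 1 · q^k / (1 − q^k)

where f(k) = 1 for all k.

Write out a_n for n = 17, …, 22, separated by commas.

q^17  k|17↦f(k): 17:1 1:1  a_17=2
n=18: 1·18 2·9 3·6 6·3 9·2 18·1  f→[1+1+1+1+1+1]=6
d|19:{1,19}  Σf=1+1=2
q^20  k|20↦f(k): 20:1 10:1 5:1 4:1 2:1 1:1  a_20=6
d|21:{1,3,7,21}  Σf=1+1+1+1=4
d|22:{22,11,2,1}  Σf=1+1+1+1=4

2, 6, 2, 6, 4, 4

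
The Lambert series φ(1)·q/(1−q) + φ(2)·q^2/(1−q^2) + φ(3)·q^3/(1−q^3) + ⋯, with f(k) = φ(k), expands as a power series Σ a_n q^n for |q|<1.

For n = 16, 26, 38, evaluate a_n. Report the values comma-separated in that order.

n=16: 16·1 8·2 4·4 2·8 1·16  φ→[8+4+2+1+1]=16
n=26: 26·1 13·2 2·13 1·26  φ→[12+12+1+1]=26
[q^38] φ(1)=1,φ(2)=1,φ(19)=18,φ(38)=18 ⇒ 38

16, 26, 38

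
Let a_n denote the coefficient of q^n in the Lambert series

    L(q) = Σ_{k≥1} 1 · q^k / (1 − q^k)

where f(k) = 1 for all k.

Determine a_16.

d|16:{1,2,4,8,16}  Σf=1+1+1+1+1=5

a_16 = 5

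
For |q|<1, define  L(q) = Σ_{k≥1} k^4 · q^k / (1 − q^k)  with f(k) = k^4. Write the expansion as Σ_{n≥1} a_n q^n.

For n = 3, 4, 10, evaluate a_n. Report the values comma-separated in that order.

q^3  k|3↦f(k): 3:81 1:1  a_3=82
q^4  k|4↦f(k): 1:1 2:16 4:256  a_4=273
d|10:{10,5,2,1}  Σf=10000+625+16+1=10642

82, 273, 10642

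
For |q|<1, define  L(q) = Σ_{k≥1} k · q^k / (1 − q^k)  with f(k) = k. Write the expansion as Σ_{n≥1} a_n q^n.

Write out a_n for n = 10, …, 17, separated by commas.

d|10:{1,2,5,10}  Σf=1+2+5+10=18
d|11:{11,1}  Σf=11+1=12
d|12:{12,6,4,3,2,1}  Σf=12+6+4+3+2+1=28
q^13  k|13↦f(k): 1:1 13:13  a_13=14
n=14: 14·1 7·2 2·7 1·14  f→[14+7+2+1]=24
n=15: 15·1 5·3 3·5 1·15  f→[15+5+3+1]=24
n=16: 1·16 2·8 4·4 8·2 16·1  f→[1+2+4+8+16]=31
n=17: 1·17 17·1  f→[1+17]=18

18, 12, 28, 14, 24, 24, 31, 18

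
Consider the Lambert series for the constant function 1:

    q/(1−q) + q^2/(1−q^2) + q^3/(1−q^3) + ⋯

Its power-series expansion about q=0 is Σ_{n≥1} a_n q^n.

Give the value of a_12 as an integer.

q^12  k|12↦f(k): 12:1 6:1 4:1 3:1 2:1 1:1  a_12=6

a_12 = 6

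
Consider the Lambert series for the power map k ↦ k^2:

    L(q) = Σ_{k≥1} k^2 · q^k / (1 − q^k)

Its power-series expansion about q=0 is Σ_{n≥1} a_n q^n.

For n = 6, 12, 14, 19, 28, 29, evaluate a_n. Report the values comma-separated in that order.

[q^6] f(1)=1,f(2)=4,f(3)=9,f(6)=36 ⇒ 50
n=12: 1·12 2·6 3·4 4·3 6·2 12·1  f→[1+4+9+16+36+144]=210
n=14: 14·1 7·2 2·7 1·14  f→[196+49+4+1]=250
d|19:{19,1}  Σf=361+1=362
n=28: 28·1 14·2 7·4 4·7 2·14 1·28  f→[784+196+49+16+4+1]=1050
[q^29] f(29)=841,f(1)=1 ⇒ 842

50, 210, 250, 362, 1050, 842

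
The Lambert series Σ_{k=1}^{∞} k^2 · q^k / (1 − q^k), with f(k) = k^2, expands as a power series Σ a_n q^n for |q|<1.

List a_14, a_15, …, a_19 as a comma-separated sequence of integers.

q^14  k|14↦f(k): 14:196 7:49 2:4 1:1  a_14=250
q^15  k|15↦f(k): 1:1 3:9 5:25 15:225  a_15=260
q^16  k|16↦f(k): 16:256 8:64 4:16 2:4 1:1  a_16=341
q^17  k|17↦f(k): 1:1 17:289  a_17=290
d|18:{18,9,6,3,2,1}  Σf=324+81+36+9+4+1=455
[q^19] f(19)=361,f(1)=1 ⇒ 362

250, 260, 341, 290, 455, 362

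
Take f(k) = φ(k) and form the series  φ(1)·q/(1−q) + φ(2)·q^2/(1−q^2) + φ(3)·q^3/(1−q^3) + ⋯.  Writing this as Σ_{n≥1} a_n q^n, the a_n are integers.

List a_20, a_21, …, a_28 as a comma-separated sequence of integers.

n=20: 1·20 2·10 4·5 5·4 10·2 20·1  φ→[1+1+2+4+4+8]=20
d|21:{21,7,3,1}  Σφ=12+6+2+1=21
n=22: 22·1 11·2 2·11 1·22  φ→[10+10+1+1]=22
d|23:{1,23}  Σφ=1+22=23
d|24:{24,12,8,6,4,3,2,1}  Σφ=8+4+4+2+2+2+1+1=24
q^25  k|25↦φ(k): 1:1 5:4 25:20  a_25=25
[q^26] φ(1)=1,φ(2)=1,φ(13)=12,φ(26)=12 ⇒ 26
n=27: 27·1 9·3 3·9 1·27  φ→[18+6+2+1]=27
n=28: 1·28 2·14 4·7 7·4 14·2 28·1  φ→[1+1+2+6+6+12]=28

20, 21, 22, 23, 24, 25, 26, 27, 28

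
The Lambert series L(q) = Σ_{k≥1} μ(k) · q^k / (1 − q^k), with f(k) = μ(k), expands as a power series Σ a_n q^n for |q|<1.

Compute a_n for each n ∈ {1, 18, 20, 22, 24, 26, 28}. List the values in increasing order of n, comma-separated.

1, 0, 0, 0, 0, 0, 0

q^1  k|1↦μ(k): 1:1  a_1=1
[q^18] μ(18)=0,μ(9)=0,μ(6)=1,μ(3)=-1,μ(2)=-1,μ(1)=1 ⇒ 0
d|20:{1,2,4,5,10,20}  Σμ=1+(-1)+0+(-1)+1+0=0
n=22: 22·1 11·2 2·11 1·22  μ→[1+(-1)+(-1)+1]=0
n=24: 1·24 2·12 3·8 4·6 6·4 8·3 12·2 24·1  μ→[1+(-1)+(-1)+0+1+0+0+0]=0
q^26  k|26↦μ(k): 26:1 13:-1 2:-1 1:1  a_26=0
n=28: 1·28 2·14 4·7 7·4 14·2 28·1  μ→[1+(-1)+0+(-1)+1+0]=0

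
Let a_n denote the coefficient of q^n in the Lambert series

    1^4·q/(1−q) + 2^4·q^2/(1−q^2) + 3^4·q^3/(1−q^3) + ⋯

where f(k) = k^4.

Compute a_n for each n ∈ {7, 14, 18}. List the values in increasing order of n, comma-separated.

2402, 40834, 112931

n=7: 7·1 1·7  f→[2401+1]=2402
n=14: 14·1 7·2 2·7 1·14  f→[38416+2401+16+1]=40834
n=18: 1·18 2·9 3·6 6·3 9·2 18·1  f→[1+16+81+1296+6561+104976]=112931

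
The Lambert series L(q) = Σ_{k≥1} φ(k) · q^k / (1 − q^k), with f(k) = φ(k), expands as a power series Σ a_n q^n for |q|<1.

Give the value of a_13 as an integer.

d|13:{1,13}  Σφ=1+12=13

a_13 = 13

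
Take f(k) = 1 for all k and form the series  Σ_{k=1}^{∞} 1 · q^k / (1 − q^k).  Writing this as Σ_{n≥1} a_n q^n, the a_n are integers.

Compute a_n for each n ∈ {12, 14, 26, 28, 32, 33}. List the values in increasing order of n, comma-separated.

n=12: 12·1 6·2 4·3 3·4 2·6 1·12  f→[1+1+1+1+1+1]=6
[q^14] f(1)=1,f(2)=1,f(7)=1,f(14)=1 ⇒ 4
[q^26] f(1)=1,f(2)=1,f(13)=1,f(26)=1 ⇒ 4
d|28:{1,2,4,7,14,28}  Σf=1+1+1+1+1+1=6
q^32  k|32↦f(k): 1:1 2:1 4:1 8:1 16:1 32:1  a_32=6
d|33:{33,11,3,1}  Σf=1+1+1+1=4

6, 4, 4, 6, 6, 4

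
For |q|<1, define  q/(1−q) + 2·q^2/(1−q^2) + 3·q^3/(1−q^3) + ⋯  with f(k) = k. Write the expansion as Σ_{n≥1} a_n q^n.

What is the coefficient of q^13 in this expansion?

[q^13] f(13)=13,f(1)=1 ⇒ 14

a_13 = 14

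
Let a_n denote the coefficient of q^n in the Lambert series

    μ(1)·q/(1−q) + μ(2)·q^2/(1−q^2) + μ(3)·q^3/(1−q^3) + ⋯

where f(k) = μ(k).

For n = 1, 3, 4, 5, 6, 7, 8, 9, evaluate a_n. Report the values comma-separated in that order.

1, 0, 0, 0, 0, 0, 0, 0

n=1: 1·1  μ→[1]=1
q^3  k|3↦μ(k): 1:1 3:-1  a_3=0
n=4: 4·1 2·2 1·4  μ→[0+(-1)+1]=0
d|5:{1,5}  Σμ=1+(-1)=0
n=6: 1·6 2·3 3·2 6·1  μ→[1+(-1)+(-1)+1]=0
q^7  k|7↦μ(k): 7:-1 1:1  a_7=0
n=8: 8·1 4·2 2·4 1·8  μ→[0+0+(-1)+1]=0
[q^9] μ(9)=0,μ(3)=-1,μ(1)=1 ⇒ 0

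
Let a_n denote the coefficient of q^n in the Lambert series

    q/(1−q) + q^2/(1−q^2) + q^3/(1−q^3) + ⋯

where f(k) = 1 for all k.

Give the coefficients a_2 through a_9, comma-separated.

2, 2, 3, 2, 4, 2, 4, 3

[q^2] f(2)=1,f(1)=1 ⇒ 2
q^3  k|3↦f(k): 3:1 1:1  a_3=2
d|4:{4,2,1}  Σf=1+1+1=3
n=5: 1·5 5·1  f→[1+1]=2
q^6  k|6↦f(k): 1:1 2:1 3:1 6:1  a_6=4
d|7:{7,1}  Σf=1+1=2
[q^8] f(1)=1,f(2)=1,f(4)=1,f(8)=1 ⇒ 4
q^9  k|9↦f(k): 9:1 3:1 1:1  a_9=3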